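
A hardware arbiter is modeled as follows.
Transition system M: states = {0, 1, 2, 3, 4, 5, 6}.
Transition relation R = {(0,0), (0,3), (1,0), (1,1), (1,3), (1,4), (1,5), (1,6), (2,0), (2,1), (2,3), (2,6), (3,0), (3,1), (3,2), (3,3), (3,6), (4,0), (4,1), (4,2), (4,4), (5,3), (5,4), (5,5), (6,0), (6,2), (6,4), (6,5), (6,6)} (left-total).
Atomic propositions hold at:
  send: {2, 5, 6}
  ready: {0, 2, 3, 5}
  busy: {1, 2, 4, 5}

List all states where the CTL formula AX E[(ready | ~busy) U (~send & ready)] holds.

{0}

Sat(~busy) = {0, 3, 6}
Sat(ready | ~busy) = {0, 2, 3, 5, 6}
Sat(~send) = {0, 1, 3, 4}
Sat(~send & ready) = {0, 3}
E[(ready | ~busy) U (~send & ready)]: least fixpoint, start Z0 = Sat((~send & ready)) = {0, 3}, add states in Sat(ready | ~busy) with some successor in Z. Z1 = {0, 2, 3, 5, 6}; fixed.
Sat(E[(ready | ~busy) U (~send & ready)]) = {0, 2, 3, 5, 6}
Sat(AX E[(ready | ~busy) U (~send & ready)]) = {s : every successor in {0, 2, 3, 5, 6}} = {0}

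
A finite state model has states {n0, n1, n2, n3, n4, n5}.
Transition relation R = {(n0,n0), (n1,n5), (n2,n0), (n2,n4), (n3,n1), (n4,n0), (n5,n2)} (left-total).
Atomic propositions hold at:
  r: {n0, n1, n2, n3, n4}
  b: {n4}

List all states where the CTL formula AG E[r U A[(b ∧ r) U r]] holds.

{n0, n2, n4}

Sat(b ∧ r) = {n4}
A[(b ∧ r) U r]: least fixpoint, start Z0 = Sat(r) = {n0, n1, n2, n3, n4}, add states in Sat(b ∧ r) with every successor in Z. Already a fixed point.
Sat(A[(b ∧ r) U r]) = {n0, n1, n2, n3, n4}
E[r U A[(b ∧ r) U r]]: least fixpoint, start Z0 = Sat(A[(b ∧ r) U r]) = {n0, n1, n2, n3, n4}, add states in Sat(r) with some successor in Z. Already a fixed point.
Sat(E[r U A[(b ∧ r) U r]]) = {n0, n1, n2, n3, n4}
AG E[r U A[(b ∧ r) U r]]: greatest fixpoint, start Z0 = {n0, n1, n2, n3, n4}, keep only states in Sat with every successor in Z. Z1 = {n0, n2, n3, n4}; Z2 = {n0, n2, n4}; fixed.
Sat(AG E[r U A[(b ∧ r) U r]]) = {n0, n2, n4}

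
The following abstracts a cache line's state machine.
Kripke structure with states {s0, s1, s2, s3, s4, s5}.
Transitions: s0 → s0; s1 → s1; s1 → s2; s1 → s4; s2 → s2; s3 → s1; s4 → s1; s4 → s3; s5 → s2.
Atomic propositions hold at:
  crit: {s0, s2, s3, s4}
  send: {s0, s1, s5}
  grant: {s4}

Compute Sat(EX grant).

Sat(EX grant) = {s : some successor in {s4}} = {s1}

{s1}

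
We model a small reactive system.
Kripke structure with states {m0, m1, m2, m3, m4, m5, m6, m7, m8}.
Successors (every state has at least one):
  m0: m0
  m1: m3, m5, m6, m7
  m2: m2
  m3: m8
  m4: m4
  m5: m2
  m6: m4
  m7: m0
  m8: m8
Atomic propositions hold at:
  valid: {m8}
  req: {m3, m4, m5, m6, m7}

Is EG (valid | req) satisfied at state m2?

Sat(valid | req) = {m3, m4, m5, m6, m7, m8}
EG (valid | req): greatest fixpoint, start Z0 = {m3, m4, m5, m6, m7, m8}, keep only states in Sat with some successor in Z. Z1 = {m3, m4, m6, m8}; fixed.
Sat(EG (valid | req)) = {m3, m4, m6, m8}
m2 ∉ Sat(EG (valid | req)) = {m3, m4, m6, m8}, so the formula does not hold at m2.

No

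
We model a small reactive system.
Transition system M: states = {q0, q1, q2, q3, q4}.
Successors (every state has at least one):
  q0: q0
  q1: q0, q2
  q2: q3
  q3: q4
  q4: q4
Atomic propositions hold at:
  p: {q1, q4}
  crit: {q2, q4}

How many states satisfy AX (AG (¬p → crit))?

Sat(¬p) = {q0, q2, q3}
Sat(¬p → crit) = {q1, q2, q4}
AG (¬p → crit): greatest fixpoint, start Z0 = {q1, q2, q4}, keep only states in Sat with every successor in Z. Z1 = {q4}; fixed.
Sat(AG (¬p → crit)) = {q4}
Sat(AX (AG (¬p → crit))) = {s : every successor in {q4}} = {q3, q4}
|Sat(AX (AG (¬p → crit)))| = |{q3, q4}| = 2.

2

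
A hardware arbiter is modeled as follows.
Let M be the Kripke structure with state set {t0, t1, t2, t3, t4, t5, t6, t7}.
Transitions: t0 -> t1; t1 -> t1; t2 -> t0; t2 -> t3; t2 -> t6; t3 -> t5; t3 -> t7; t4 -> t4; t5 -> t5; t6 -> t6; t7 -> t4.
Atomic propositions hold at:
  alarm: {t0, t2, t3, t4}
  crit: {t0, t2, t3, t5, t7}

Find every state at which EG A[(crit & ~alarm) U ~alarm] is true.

Sat(~alarm) = {t1, t5, t6, t7}
Sat(crit & ~alarm) = {t5, t7}
A[(crit & ~alarm) U ~alarm]: least fixpoint, start Z0 = Sat(~alarm) = {t1, t5, t6, t7}, add states in Sat(crit & ~alarm) with every successor in Z. Already a fixed point.
Sat(A[(crit & ~alarm) U ~alarm]) = {t1, t5, t6, t7}
EG A[(crit & ~alarm) U ~alarm]: greatest fixpoint, start Z0 = {t1, t5, t6, t7}, keep only states in Sat with some successor in Z. Z1 = {t1, t5, t6}; fixed.
Sat(EG A[(crit & ~alarm) U ~alarm]) = {t1, t5, t6}

{t1, t5, t6}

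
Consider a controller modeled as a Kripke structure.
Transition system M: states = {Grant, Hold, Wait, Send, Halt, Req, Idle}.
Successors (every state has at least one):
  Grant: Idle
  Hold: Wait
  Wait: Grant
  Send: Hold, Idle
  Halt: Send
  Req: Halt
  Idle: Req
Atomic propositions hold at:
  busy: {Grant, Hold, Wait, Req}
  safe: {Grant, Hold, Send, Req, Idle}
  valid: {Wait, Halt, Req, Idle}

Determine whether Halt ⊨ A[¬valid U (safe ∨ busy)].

No

Sat(¬valid) = {Grant, Hold, Send}
Sat(safe ∨ busy) = {Grant, Hold, Wait, Send, Req, Idle}
A[¬valid U (safe ∨ busy)]: least fixpoint, start Z0 = Sat((safe ∨ busy)) = {Grant, Hold, Wait, Send, Req, Idle}, add states in Sat(¬valid) with every successor in Z. Already a fixed point.
Sat(A[¬valid U (safe ∨ busy)]) = {Grant, Hold, Wait, Send, Req, Idle}
Halt ∉ Sat(A[¬valid U (safe ∨ busy)]) = {Grant, Hold, Wait, Send, Req, Idle}, so the formula does not hold at Halt.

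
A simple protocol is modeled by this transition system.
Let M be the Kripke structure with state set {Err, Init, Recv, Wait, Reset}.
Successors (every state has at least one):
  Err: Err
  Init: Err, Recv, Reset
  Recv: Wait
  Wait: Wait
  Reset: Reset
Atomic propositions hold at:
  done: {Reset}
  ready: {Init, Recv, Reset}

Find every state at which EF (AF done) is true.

{Init, Reset}

AF done: least fixpoint, start Z0 = {Reset}, add states with every successor in Z. Already a fixed point.
Sat(AF done) = {Reset}
EF (AF done): least fixpoint, start Z0 = {Reset}, add states with some successor in Z. Z1 = {Init, Reset}; fixed.
Sat(EF (AF done)) = {Init, Reset}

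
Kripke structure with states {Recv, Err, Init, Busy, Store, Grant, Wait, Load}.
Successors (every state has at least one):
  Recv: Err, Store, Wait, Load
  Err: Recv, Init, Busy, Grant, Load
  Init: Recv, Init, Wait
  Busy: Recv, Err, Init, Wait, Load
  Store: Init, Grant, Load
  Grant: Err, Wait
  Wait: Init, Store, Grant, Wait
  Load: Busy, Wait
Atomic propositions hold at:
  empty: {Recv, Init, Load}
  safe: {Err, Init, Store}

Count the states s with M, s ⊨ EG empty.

EG empty: greatest fixpoint, start Z0 = {Recv, Init, Load}, keep only states in Sat with some successor in Z. Z1 = {Recv, Init}; Z2 = {Init}; fixed.
Sat(EG empty) = {Init}
|Sat(EG empty)| = |{Init}| = 1.

1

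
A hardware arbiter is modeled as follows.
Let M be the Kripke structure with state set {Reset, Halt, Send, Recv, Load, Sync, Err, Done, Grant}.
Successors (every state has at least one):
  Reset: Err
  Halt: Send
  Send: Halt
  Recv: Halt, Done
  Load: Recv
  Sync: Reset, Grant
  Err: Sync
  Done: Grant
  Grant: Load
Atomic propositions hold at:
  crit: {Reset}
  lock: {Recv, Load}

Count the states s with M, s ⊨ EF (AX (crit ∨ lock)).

7

Sat(crit ∨ lock) = {Reset, Recv, Load}
Sat(AX (crit ∨ lock)) = {s : every successor in {Reset, Recv, Load}} = {Load, Grant}
EF (AX (crit ∨ lock)): least fixpoint, start Z0 = {Load, Grant}, add states with some successor in Z. Z1 = {Load, Sync, Done, Grant}; Z2 = {Recv, Load, Sync, Err, Done, Grant}; Z3 = {Reset, Recv, Load, Sync, Err, Done, Grant}; fixed.
Sat(EF (AX (crit ∨ lock))) = {Reset, Recv, Load, Sync, Err, Done, Grant}
|Sat(EF (AX (crit ∨ lock)))| = |{Reset, Recv, Load, Sync, Err, Done, Grant}| = 7.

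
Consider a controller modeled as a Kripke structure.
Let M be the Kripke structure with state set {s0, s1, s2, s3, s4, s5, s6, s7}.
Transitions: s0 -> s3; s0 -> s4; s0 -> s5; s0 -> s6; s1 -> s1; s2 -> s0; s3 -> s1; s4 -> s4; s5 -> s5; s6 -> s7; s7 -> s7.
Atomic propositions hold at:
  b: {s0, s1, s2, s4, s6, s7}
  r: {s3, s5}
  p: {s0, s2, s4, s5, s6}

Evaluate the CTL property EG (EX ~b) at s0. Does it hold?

Sat(~b) = {s3, s5}
Sat(EX ~b) = {s : some successor in {s3, s5}} = {s0, s5}
EG (EX ~b): greatest fixpoint, start Z0 = {s0, s5}, keep only states in Sat with some successor in Z. Already a fixed point.
Sat(EG (EX ~b)) = {s0, s5}
s0 ∈ Sat(EG (EX ~b)) = {s0, s5}, so the formula holds at s0.

Yes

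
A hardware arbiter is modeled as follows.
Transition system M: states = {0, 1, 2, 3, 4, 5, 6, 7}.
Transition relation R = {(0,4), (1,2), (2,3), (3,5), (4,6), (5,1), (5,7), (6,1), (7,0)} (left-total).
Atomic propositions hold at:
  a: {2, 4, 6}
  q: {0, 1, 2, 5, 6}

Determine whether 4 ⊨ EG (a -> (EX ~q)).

No

Sat(~q) = {3, 4, 7}
Sat(EX ~q) = {s : some successor in {3, 4, 7}} = {0, 2, 5}
Sat(a -> (EX ~q)) = {0, 1, 2, 3, 5, 7}
EG (a -> (EX ~q)): greatest fixpoint, start Z0 = {0, 1, 2, 3, 5, 7}, keep only states in Sat with some successor in Z. Z1 = {1, 2, 3, 5, 7}; Z2 = {1, 2, 3, 5}; fixed.
Sat(EG (a -> (EX ~q))) = {1, 2, 3, 5}
4 ∉ Sat(EG (a -> (EX ~q))) = {1, 2, 3, 5}, so the formula does not hold at 4.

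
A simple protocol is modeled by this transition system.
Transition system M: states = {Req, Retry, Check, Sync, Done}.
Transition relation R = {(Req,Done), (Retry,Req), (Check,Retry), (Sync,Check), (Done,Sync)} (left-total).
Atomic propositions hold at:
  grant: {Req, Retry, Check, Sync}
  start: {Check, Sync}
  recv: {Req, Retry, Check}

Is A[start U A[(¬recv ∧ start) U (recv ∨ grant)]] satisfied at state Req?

Sat(¬recv) = {Sync, Done}
Sat(¬recv ∧ start) = {Sync}
Sat(recv ∨ grant) = {Req, Retry, Check, Sync}
A[(¬recv ∧ start) U (recv ∨ grant)]: least fixpoint, start Z0 = Sat((recv ∨ grant)) = {Req, Retry, Check, Sync}, add states in Sat(¬recv ∧ start) with every successor in Z. Already a fixed point.
Sat(A[(¬recv ∧ start) U (recv ∨ grant)]) = {Req, Retry, Check, Sync}
A[start U A[(¬recv ∧ start) U (recv ∨ grant)]]: least fixpoint, start Z0 = Sat(A[(¬recv ∧ start) U (recv ∨ grant)]) = {Req, Retry, Check, Sync}, add states in Sat(start) with every successor in Z. Already a fixed point.
Sat(A[start U A[(¬recv ∧ start) U (recv ∨ grant)]]) = {Req, Retry, Check, Sync}
Req ∈ Sat(A[start U A[(¬recv ∧ start) U (recv ∨ grant)]]) = {Req, Retry, Check, Sync}, so the formula holds at Req.

Yes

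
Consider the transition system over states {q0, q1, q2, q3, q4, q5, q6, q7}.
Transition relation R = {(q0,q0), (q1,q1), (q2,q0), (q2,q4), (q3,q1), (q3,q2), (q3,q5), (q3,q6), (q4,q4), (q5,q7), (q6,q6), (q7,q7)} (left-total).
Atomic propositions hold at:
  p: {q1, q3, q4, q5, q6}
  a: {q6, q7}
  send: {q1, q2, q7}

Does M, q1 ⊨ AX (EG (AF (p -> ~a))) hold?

Yes

Sat(~a) = {q0, q1, q2, q3, q4, q5}
Sat(p -> ~a) = {q0, q1, q2, q3, q4, q5, q7}
AF (p -> ~a): least fixpoint, start Z0 = {q0, q1, q2, q3, q4, q5, q7}, add states with every successor in Z. Already a fixed point.
Sat(AF (p -> ~a)) = {q0, q1, q2, q3, q4, q5, q7}
EG (AF (p -> ~a)): greatest fixpoint, start Z0 = {q0, q1, q2, q3, q4, q5, q7}, keep only states in Sat with some successor in Z. Already a fixed point.
Sat(EG (AF (p -> ~a))) = {q0, q1, q2, q3, q4, q5, q7}
Sat(AX (EG (AF (p -> ~a)))) = {s : every successor in {q0, q1, q2, q3, q4, q5, q7}} = {q0, q1, q2, q4, q5, q7}
q1 ∈ Sat(AX (EG (AF (p -> ~a)))) = {q0, q1, q2, q4, q5, q7}, so the formula holds at q1.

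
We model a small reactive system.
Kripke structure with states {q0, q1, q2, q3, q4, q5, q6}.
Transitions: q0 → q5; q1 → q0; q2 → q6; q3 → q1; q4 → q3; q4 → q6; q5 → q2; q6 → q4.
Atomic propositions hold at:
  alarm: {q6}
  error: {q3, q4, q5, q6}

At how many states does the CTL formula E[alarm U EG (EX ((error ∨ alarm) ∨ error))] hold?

Sat(error ∨ alarm) = {q3, q4, q5, q6}
Sat((error ∨ alarm) ∨ error) = {q3, q4, q5, q6}
Sat(EX ((error ∨ alarm) ∨ error)) = {s : some successor in {q3, q4, q5, q6}} = {q0, q2, q4, q6}
EG (EX ((error ∨ alarm) ∨ error)): greatest fixpoint, start Z0 = {q0, q2, q4, q6}, keep only states in Sat with some successor in Z. Z1 = {q2, q4, q6}; fixed.
Sat(EG (EX ((error ∨ alarm) ∨ error))) = {q2, q4, q6}
E[alarm U EG (EX ((error ∨ alarm) ∨ error))]: least fixpoint, start Z0 = Sat(EG (EX ((error ∨ alarm) ∨ error))) = {q2, q4, q6}, add states in Sat(alarm) with some successor in Z. Already a fixed point.
Sat(E[alarm U EG (EX ((error ∨ alarm) ∨ error))]) = {q2, q4, q6}
|Sat(E[alarm U EG (EX ((error ∨ alarm) ∨ error))])| = |{q2, q4, q6}| = 3.

3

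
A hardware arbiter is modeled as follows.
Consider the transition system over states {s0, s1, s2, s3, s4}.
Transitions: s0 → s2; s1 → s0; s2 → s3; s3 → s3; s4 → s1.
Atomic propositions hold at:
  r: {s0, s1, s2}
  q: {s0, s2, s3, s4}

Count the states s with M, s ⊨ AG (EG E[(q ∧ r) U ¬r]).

3

Sat(q ∧ r) = {s0, s2}
Sat(¬r) = {s3, s4}
E[(q ∧ r) U ¬r]: least fixpoint, start Z0 = Sat(¬r) = {s3, s4}, add states in Sat(q ∧ r) with some successor in Z. Z1 = {s2, s3, s4}; Z2 = {s0, s2, s3, s4}; fixed.
Sat(E[(q ∧ r) U ¬r]) = {s0, s2, s3, s4}
EG E[(q ∧ r) U ¬r]: greatest fixpoint, start Z0 = {s0, s2, s3, s4}, keep only states in Sat with some successor in Z. Z1 = {s0, s2, s3}; fixed.
Sat(EG E[(q ∧ r) U ¬r]) = {s0, s2, s3}
AG (EG E[(q ∧ r) U ¬r]): greatest fixpoint, start Z0 = {s0, s2, s3}, keep only states in Sat with every successor in Z. Already a fixed point.
Sat(AG (EG E[(q ∧ r) U ¬r])) = {s0, s2, s3}
|Sat(AG (EG E[(q ∧ r) U ¬r]))| = |{s0, s2, s3}| = 3.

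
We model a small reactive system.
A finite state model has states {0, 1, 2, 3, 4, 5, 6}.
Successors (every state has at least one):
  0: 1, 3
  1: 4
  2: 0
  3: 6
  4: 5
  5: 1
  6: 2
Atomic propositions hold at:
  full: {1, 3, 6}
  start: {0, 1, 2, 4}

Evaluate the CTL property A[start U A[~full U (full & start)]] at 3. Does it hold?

No

Sat(~full) = {0, 2, 4, 5}
Sat(full & start) = {1}
A[~full U (full & start)]: least fixpoint, start Z0 = Sat((full & start)) = {1}, add states in Sat(~full) with every successor in Z. Z1 = {1, 5}; Z2 = {1, 4, 5}; fixed.
Sat(A[~full U (full & start)]) = {1, 4, 5}
A[start U A[~full U (full & start)]]: least fixpoint, start Z0 = Sat(A[~full U (full & start)]) = {1, 4, 5}, add states in Sat(start) with every successor in Z. Already a fixed point.
Sat(A[start U A[~full U (full & start)]]) = {1, 4, 5}
3 ∉ Sat(A[start U A[~full U (full & start)]]) = {1, 4, 5}, so the formula does not hold at 3.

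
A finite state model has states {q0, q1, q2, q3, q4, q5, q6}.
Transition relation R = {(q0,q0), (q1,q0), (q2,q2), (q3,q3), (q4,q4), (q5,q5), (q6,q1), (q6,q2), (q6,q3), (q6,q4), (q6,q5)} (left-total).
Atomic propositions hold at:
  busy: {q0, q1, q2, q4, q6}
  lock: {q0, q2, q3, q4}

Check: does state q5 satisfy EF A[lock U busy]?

No

A[lock U busy]: least fixpoint, start Z0 = Sat(busy) = {q0, q1, q2, q4, q6}, add states in Sat(lock) with every successor in Z. Already a fixed point.
Sat(A[lock U busy]) = {q0, q1, q2, q4, q6}
EF A[lock U busy]: least fixpoint, start Z0 = {q0, q1, q2, q4, q6}, add states with some successor in Z. Already a fixed point.
Sat(EF A[lock U busy]) = {q0, q1, q2, q4, q6}
q5 ∉ Sat(EF A[lock U busy]) = {q0, q1, q2, q4, q6}, so the formula does not hold at q5.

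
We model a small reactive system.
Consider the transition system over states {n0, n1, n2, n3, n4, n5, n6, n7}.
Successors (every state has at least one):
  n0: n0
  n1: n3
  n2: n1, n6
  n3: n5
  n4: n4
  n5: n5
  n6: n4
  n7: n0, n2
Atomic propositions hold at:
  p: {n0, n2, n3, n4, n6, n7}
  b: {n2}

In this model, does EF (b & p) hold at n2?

Yes

Sat(b & p) = {n2}
EF (b & p): least fixpoint, start Z0 = {n2}, add states with some successor in Z. Z1 = {n2, n7}; fixed.
Sat(EF (b & p)) = {n2, n7}
n2 ∈ Sat(EF (b & p)) = {n2, n7}, so the formula holds at n2.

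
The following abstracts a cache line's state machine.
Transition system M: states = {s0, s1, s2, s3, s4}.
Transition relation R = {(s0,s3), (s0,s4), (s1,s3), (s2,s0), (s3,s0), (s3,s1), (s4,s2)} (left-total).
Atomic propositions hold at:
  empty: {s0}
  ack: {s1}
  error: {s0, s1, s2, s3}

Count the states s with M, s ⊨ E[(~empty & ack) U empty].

Sat(~empty) = {s1, s2, s3, s4}
Sat(~empty & ack) = {s1}
E[(~empty & ack) U empty]: least fixpoint, start Z0 = Sat(empty) = {s0}, add states in Sat(~empty & ack) with some successor in Z. Already a fixed point.
Sat(E[(~empty & ack) U empty]) = {s0}
|Sat(E[(~empty & ack) U empty])| = |{s0}| = 1.

1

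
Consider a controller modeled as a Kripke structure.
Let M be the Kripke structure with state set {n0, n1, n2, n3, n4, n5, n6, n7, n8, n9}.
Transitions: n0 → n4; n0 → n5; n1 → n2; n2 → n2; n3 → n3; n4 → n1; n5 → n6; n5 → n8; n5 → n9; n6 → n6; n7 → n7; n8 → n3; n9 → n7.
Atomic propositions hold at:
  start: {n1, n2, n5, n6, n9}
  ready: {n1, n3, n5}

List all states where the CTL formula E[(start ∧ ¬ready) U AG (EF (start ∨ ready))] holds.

Sat(¬ready) = {n0, n2, n4, n6, n7, n8, n9}
Sat(start ∧ ¬ready) = {n2, n6, n9}
Sat(start ∨ ready) = {n1, n2, n3, n5, n6, n9}
EF (start ∨ ready): least fixpoint, start Z0 = {n1, n2, n3, n5, n6, n9}, add states with some successor in Z. Z1 = {n0, n1, n2, n3, n4, n5, n6, n8, n9}; fixed.
Sat(EF (start ∨ ready)) = {n0, n1, n2, n3, n4, n5, n6, n8, n9}
AG (EF (start ∨ ready)): greatest fixpoint, start Z0 = {n0, n1, n2, n3, n4, n5, n6, n8, n9}, keep only states in Sat with every successor in Z. Z1 = {n0, n1, n2, n3, n4, n5, n6, n8}; Z2 = {n0, n1, n2, n3, n4, n6, n8}; Z3 = {n1, n2, n3, n4, n6, n8}; fixed.
Sat(AG (EF (start ∨ ready))) = {n1, n2, n3, n4, n6, n8}
E[(start ∧ ¬ready) U AG (EF (start ∨ ready))]: least fixpoint, start Z0 = Sat(AG (EF (start ∨ ready))) = {n1, n2, n3, n4, n6, n8}, add states in Sat(start ∧ ¬ready) with some successor in Z. Already a fixed point.
Sat(E[(start ∧ ¬ready) U AG (EF (start ∨ ready))]) = {n1, n2, n3, n4, n6, n8}

{n1, n2, n3, n4, n6, n8}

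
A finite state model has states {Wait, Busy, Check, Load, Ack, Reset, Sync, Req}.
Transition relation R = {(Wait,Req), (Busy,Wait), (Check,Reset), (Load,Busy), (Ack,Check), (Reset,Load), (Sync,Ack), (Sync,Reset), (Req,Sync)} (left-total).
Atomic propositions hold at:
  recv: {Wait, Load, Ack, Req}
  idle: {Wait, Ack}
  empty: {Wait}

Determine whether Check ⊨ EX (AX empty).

No

Sat(AX empty) = {s : every successor in {Wait}} = {Busy}
Sat(EX (AX empty)) = {s : some successor in {Busy}} = {Load}
Check ∉ Sat(EX (AX empty)) = {Load}, so the formula does not hold at Check.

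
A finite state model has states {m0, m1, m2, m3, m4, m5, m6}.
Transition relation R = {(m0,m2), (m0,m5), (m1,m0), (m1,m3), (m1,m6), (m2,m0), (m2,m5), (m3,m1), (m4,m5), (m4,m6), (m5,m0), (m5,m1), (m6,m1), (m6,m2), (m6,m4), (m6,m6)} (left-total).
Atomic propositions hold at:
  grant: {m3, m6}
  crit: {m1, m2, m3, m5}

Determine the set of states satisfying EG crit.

EG crit: greatest fixpoint, start Z0 = {m1, m2, m3, m5}, keep only states in Sat with some successor in Z. Already a fixed point.
Sat(EG crit) = {m1, m2, m3, m5}

{m1, m2, m3, m5}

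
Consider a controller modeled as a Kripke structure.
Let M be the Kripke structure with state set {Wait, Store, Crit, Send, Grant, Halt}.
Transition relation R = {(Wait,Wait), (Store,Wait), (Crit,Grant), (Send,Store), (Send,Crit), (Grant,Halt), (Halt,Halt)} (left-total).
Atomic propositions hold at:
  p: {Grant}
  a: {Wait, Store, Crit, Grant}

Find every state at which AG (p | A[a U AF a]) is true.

AF a: least fixpoint, start Z0 = {Wait, Store, Crit, Grant}, add states with every successor in Z. Z1 = {Wait, Store, Crit, Send, Grant}; fixed.
Sat(AF a) = {Wait, Store, Crit, Send, Grant}
A[a U AF a]: least fixpoint, start Z0 = Sat(AF a) = {Wait, Store, Crit, Send, Grant}, add states in Sat(a) with every successor in Z. Already a fixed point.
Sat(A[a U AF a]) = {Wait, Store, Crit, Send, Grant}
Sat(p | A[a U AF a]) = {Wait, Store, Crit, Send, Grant}
AG (p | A[a U AF a]): greatest fixpoint, start Z0 = {Wait, Store, Crit, Send, Grant}, keep only states in Sat with every successor in Z. Z1 = {Wait, Store, Crit, Send}; Z2 = {Wait, Store, Send}; Z3 = {Wait, Store}; fixed.
Sat(AG (p | A[a U AF a])) = {Wait, Store}

{Wait, Store}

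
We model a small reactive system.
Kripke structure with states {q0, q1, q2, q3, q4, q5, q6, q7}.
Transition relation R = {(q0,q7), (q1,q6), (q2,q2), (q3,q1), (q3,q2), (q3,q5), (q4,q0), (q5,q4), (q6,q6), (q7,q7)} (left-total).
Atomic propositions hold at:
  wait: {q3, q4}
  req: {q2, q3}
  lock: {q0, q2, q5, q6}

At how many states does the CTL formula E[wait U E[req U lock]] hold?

6

E[req U lock]: least fixpoint, start Z0 = Sat(lock) = {q0, q2, q5, q6}, add states in Sat(req) with some successor in Z. Z1 = {q0, q2, q3, q5, q6}; fixed.
Sat(E[req U lock]) = {q0, q2, q3, q5, q6}
E[wait U E[req U lock]]: least fixpoint, start Z0 = Sat(E[req U lock]) = {q0, q2, q3, q5, q6}, add states in Sat(wait) with some successor in Z. Z1 = {q0, q2, q3, q4, q5, q6}; fixed.
Sat(E[wait U E[req U lock]]) = {q0, q2, q3, q4, q5, q6}
|Sat(E[wait U E[req U lock]])| = |{q0, q2, q3, q4, q5, q6}| = 6.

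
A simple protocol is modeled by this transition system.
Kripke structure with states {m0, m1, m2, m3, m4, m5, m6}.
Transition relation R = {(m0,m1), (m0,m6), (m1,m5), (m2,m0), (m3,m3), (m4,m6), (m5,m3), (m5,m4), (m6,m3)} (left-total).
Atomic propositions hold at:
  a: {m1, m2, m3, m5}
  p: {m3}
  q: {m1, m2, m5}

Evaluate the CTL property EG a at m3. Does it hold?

Yes

EG a: greatest fixpoint, start Z0 = {m1, m2, m3, m5}, keep only states in Sat with some successor in Z. Z1 = {m1, m3, m5}; fixed.
Sat(EG a) = {m1, m3, m5}
m3 ∈ Sat(EG a) = {m1, m3, m5}, so the formula holds at m3.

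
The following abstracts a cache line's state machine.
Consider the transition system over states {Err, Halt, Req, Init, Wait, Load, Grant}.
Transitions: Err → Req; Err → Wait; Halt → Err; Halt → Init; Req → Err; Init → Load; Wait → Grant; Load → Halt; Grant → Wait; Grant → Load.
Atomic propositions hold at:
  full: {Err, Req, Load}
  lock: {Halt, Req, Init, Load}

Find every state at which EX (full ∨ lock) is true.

Sat(full ∨ lock) = {Err, Halt, Req, Init, Load}
Sat(EX (full ∨ lock)) = {s : some successor in {Err, Halt, Req, Init, Load}} = {Err, Halt, Req, Init, Load, Grant}

{Err, Halt, Req, Init, Load, Grant}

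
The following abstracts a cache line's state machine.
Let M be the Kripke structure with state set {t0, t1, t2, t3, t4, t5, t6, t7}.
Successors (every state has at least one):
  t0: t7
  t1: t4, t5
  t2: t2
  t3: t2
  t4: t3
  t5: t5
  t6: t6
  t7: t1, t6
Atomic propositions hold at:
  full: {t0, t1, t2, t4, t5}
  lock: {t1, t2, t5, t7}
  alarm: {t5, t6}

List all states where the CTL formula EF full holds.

EF full: least fixpoint, start Z0 = {t0, t1, t2, t4, t5}, add states with some successor in Z. Z1 = {t0, t1, t2, t3, t4, t5, t7}; fixed.
Sat(EF full) = {t0, t1, t2, t3, t4, t5, t7}

{t0, t1, t2, t3, t4, t5, t7}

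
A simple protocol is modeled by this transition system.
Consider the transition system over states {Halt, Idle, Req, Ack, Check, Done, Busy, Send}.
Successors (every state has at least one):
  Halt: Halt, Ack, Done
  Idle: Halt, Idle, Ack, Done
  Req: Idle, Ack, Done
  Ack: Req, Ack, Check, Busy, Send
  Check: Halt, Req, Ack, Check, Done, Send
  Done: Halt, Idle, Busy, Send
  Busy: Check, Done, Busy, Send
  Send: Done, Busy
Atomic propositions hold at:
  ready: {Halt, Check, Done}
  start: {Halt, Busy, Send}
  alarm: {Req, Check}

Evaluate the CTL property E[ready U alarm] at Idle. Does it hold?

No

E[ready U alarm]: least fixpoint, start Z0 = Sat(alarm) = {Req, Check}, add states in Sat(ready) with some successor in Z. Already a fixed point.
Sat(E[ready U alarm]) = {Req, Check}
Idle ∉ Sat(E[ready U alarm]) = {Req, Check}, so the formula does not hold at Idle.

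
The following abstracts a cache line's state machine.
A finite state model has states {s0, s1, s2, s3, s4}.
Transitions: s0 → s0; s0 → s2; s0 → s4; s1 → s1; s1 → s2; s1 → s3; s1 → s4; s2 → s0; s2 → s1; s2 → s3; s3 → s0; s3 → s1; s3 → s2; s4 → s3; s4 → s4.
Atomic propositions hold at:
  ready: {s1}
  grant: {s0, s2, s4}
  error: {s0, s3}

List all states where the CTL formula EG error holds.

{s0, s3}

EG error: greatest fixpoint, start Z0 = {s0, s3}, keep only states in Sat with some successor in Z. Already a fixed point.
Sat(EG error) = {s0, s3}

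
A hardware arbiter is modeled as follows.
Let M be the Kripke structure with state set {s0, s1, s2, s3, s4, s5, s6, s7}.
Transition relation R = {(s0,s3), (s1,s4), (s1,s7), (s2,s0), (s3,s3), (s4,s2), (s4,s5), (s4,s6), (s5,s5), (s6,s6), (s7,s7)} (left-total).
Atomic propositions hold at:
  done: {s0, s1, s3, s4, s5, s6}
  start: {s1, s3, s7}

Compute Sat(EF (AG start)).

AG start: greatest fixpoint, start Z0 = {s1, s3, s7}, keep only states in Sat with every successor in Z. Z1 = {s3, s7}; fixed.
Sat(AG start) = {s3, s7}
EF (AG start): least fixpoint, start Z0 = {s3, s7}, add states with some successor in Z. Z1 = {s0, s1, s3, s7}; Z2 = {s0, s1, s2, s3, s7}; Z3 = {s0, s1, s2, s3, s4, s7}; fixed.
Sat(EF (AG start)) = {s0, s1, s2, s3, s4, s7}

{s0, s1, s2, s3, s4, s7}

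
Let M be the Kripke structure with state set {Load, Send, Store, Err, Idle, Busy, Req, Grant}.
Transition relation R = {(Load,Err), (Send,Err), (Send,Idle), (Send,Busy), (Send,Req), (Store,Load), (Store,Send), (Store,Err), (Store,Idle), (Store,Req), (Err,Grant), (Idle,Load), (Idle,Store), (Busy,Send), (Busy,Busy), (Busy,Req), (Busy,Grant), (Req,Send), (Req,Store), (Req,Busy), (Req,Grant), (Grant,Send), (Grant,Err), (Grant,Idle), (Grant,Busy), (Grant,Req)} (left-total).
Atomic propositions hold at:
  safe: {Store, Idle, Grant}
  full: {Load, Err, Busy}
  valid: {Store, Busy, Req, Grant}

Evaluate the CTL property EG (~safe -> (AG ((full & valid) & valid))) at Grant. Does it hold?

Sat(~safe) = {Load, Send, Err, Busy, Req}
Sat(full & valid) = {Busy}
Sat((full & valid) & valid) = {Busy}
AG ((full & valid) & valid): greatest fixpoint, start Z0 = {Busy}, keep only states in Sat with every successor in Z. Z1 = ∅; fixed.
Sat(AG ((full & valid) & valid)) = ∅
Sat(~safe -> (AG ((full & valid) & valid))) = {Store, Idle, Grant}
EG (~safe -> (AG ((full & valid) & valid))): greatest fixpoint, start Z0 = {Store, Idle, Grant}, keep only states in Sat with some successor in Z. Already a fixed point.
Sat(EG (~safe -> (AG ((full & valid) & valid)))) = {Store, Idle, Grant}
Grant ∈ Sat(EG (~safe -> (AG ((full & valid) & valid)))) = {Store, Idle, Grant}, so the formula holds at Grant.

Yes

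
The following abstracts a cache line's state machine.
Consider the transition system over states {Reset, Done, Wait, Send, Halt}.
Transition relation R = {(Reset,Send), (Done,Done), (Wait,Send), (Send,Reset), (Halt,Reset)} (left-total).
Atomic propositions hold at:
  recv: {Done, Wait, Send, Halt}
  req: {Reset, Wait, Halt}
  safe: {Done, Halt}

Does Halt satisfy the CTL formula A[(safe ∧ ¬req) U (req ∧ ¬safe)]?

No

Sat(¬req) = {Done, Send}
Sat(safe ∧ ¬req) = {Done}
Sat(¬safe) = {Reset, Wait, Send}
Sat(req ∧ ¬safe) = {Reset, Wait}
A[(safe ∧ ¬req) U (req ∧ ¬safe)]: least fixpoint, start Z0 = Sat((req ∧ ¬safe)) = {Reset, Wait}, add states in Sat(safe ∧ ¬req) with every successor in Z. Already a fixed point.
Sat(A[(safe ∧ ¬req) U (req ∧ ¬safe)]) = {Reset, Wait}
Halt ∉ Sat(A[(safe ∧ ¬req) U (req ∧ ¬safe)]) = {Reset, Wait}, so the formula does not hold at Halt.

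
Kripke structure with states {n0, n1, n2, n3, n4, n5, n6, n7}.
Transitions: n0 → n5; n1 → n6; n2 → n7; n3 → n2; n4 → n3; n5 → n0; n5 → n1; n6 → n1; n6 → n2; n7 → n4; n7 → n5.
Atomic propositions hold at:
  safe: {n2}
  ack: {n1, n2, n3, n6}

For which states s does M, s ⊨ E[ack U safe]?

{n1, n2, n3, n6}

E[ack U safe]: least fixpoint, start Z0 = Sat(safe) = {n2}, add states in Sat(ack) with some successor in Z. Z1 = {n2, n3, n6}; Z2 = {n1, n2, n3, n6}; fixed.
Sat(E[ack U safe]) = {n1, n2, n3, n6}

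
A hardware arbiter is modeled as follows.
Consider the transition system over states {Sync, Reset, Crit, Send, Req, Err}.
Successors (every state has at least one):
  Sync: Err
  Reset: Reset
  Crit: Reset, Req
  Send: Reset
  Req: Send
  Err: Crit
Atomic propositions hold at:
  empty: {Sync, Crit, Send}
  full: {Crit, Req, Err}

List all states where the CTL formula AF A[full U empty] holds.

A[full U empty]: least fixpoint, start Z0 = Sat(empty) = {Sync, Crit, Send}, add states in Sat(full) with every successor in Z. Z1 = {Sync, Crit, Send, Req, Err}; fixed.
Sat(A[full U empty]) = {Sync, Crit, Send, Req, Err}
AF A[full U empty]: least fixpoint, start Z0 = {Sync, Crit, Send, Req, Err}, add states with every successor in Z. Already a fixed point.
Sat(AF A[full U empty]) = {Sync, Crit, Send, Req, Err}

{Sync, Crit, Send, Req, Err}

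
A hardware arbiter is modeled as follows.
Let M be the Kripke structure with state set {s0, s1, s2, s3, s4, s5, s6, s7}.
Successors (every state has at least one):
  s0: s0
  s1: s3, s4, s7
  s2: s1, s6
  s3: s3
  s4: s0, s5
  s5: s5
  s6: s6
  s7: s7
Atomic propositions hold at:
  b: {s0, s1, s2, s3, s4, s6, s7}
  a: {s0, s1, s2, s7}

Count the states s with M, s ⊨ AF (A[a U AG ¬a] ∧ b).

2

Sat(¬a) = {s3, s4, s5, s6}
AG ¬a: greatest fixpoint, start Z0 = {s3, s4, s5, s6}, keep only states in Sat with every successor in Z. Z1 = {s3, s5, s6}; fixed.
Sat(AG ¬a) = {s3, s5, s6}
A[a U AG ¬a]: least fixpoint, start Z0 = Sat(AG ¬a) = {s3, s5, s6}, add states in Sat(a) with every successor in Z. Already a fixed point.
Sat(A[a U AG ¬a]) = {s3, s5, s6}
Sat(A[a U AG ¬a] ∧ b) = {s3, s6}
AF (A[a U AG ¬a] ∧ b): least fixpoint, start Z0 = {s3, s6}, add states with every successor in Z. Already a fixed point.
Sat(AF (A[a U AG ¬a] ∧ b)) = {s3, s6}
|Sat(AF (A[a U AG ¬a] ∧ b))| = |{s3, s6}| = 2.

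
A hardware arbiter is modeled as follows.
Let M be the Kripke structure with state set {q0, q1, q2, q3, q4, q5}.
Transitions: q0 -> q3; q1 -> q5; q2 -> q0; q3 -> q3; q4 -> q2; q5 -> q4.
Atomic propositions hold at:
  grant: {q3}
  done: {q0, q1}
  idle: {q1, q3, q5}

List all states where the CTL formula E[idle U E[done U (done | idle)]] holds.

Sat(done | idle) = {q0, q1, q3, q5}
E[done U (done | idle)]: least fixpoint, start Z0 = Sat((done | idle)) = {q0, q1, q3, q5}, add states in Sat(done) with some successor in Z. Already a fixed point.
Sat(E[done U (done | idle)]) = {q0, q1, q3, q5}
E[idle U E[done U (done | idle)]]: least fixpoint, start Z0 = Sat(E[done U (done | idle)]) = {q0, q1, q3, q5}, add states in Sat(idle) with some successor in Z. Already a fixed point.
Sat(E[idle U E[done U (done | idle)]]) = {q0, q1, q3, q5}

{q0, q1, q3, q5}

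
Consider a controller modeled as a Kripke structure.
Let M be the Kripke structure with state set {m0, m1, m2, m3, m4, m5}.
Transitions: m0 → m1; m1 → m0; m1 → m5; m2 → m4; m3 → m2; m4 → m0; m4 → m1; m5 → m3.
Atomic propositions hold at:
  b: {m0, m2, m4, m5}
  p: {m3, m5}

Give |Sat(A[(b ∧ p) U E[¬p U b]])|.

Sat(b ∧ p) = {m5}
Sat(¬p) = {m0, m1, m2, m4}
E[¬p U b]: least fixpoint, start Z0 = Sat(b) = {m0, m2, m4, m5}, add states in Sat(¬p) with some successor in Z. Z1 = {m0, m1, m2, m4, m5}; fixed.
Sat(E[¬p U b]) = {m0, m1, m2, m4, m5}
A[(b ∧ p) U E[¬p U b]]: least fixpoint, start Z0 = Sat(E[¬p U b]) = {m0, m1, m2, m4, m5}, add states in Sat(b ∧ p) with every successor in Z. Already a fixed point.
Sat(A[(b ∧ p) U E[¬p U b]]) = {m0, m1, m2, m4, m5}
|Sat(A[(b ∧ p) U E[¬p U b]])| = |{m0, m1, m2, m4, m5}| = 5.

5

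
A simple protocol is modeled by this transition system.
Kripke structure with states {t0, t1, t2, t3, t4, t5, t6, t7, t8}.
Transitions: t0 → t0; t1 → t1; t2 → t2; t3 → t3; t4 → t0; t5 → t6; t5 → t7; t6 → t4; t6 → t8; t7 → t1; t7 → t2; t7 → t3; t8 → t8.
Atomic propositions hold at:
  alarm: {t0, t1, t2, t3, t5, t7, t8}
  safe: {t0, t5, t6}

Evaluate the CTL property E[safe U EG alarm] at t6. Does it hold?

Yes

EG alarm: greatest fixpoint, start Z0 = {t0, t1, t2, t3, t5, t7, t8}, keep only states in Sat with some successor in Z. Already a fixed point.
Sat(EG alarm) = {t0, t1, t2, t3, t5, t7, t8}
E[safe U EG alarm]: least fixpoint, start Z0 = Sat(EG alarm) = {t0, t1, t2, t3, t5, t7, t8}, add states in Sat(safe) with some successor in Z. Z1 = {t0, t1, t2, t3, t5, t6, t7, t8}; fixed.
Sat(E[safe U EG alarm]) = {t0, t1, t2, t3, t5, t6, t7, t8}
t6 ∈ Sat(E[safe U EG alarm]) = {t0, t1, t2, t3, t5, t6, t7, t8}, so the formula holds at t6.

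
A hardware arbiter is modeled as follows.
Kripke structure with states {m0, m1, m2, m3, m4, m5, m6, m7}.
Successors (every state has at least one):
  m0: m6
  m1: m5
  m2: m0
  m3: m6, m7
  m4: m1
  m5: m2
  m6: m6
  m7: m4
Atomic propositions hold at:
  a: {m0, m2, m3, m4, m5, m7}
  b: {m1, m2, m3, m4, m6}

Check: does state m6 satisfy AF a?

AF a: least fixpoint, start Z0 = {m0, m2, m3, m4, m5, m7}, add states with every successor in Z. Z1 = {m0, m1, m2, m3, m4, m5, m7}; fixed.
Sat(AF a) = {m0, m1, m2, m3, m4, m5, m7}
m6 ∉ Sat(AF a) = {m0, m1, m2, m3, m4, m5, m7}, so the formula does not hold at m6.

No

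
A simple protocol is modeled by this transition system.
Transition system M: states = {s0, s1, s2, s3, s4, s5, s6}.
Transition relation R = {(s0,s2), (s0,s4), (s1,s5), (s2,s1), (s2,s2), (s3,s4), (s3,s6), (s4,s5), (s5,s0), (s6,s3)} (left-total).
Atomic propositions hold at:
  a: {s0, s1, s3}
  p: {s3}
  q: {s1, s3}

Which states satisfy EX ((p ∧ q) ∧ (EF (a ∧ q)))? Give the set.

{s6}

Sat(p ∧ q) = {s3}
Sat(a ∧ q) = {s1, s3}
EF (a ∧ q): least fixpoint, start Z0 = {s1, s3}, add states with some successor in Z. Z1 = {s1, s2, s3, s6}; Z2 = {s0, s1, s2, s3, s6}; Z3 = {s0, s1, s2, s3, s5, s6}; Z4 = {s0, s1, s2, s3, s4, s5, s6}; fixed.
Sat(EF (a ∧ q)) = {s0, s1, s2, s3, s4, s5, s6}
Sat((p ∧ q) ∧ (EF (a ∧ q))) = {s3}
Sat(EX ((p ∧ q) ∧ (EF (a ∧ q)))) = {s : some successor in {s3}} = {s6}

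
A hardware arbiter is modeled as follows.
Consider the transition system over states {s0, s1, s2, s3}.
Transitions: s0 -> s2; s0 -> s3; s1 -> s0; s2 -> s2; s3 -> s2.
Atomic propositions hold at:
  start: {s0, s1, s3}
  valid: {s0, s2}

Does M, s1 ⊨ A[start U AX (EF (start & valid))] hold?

Yes

Sat(start & valid) = {s0}
EF (start & valid): least fixpoint, start Z0 = {s0}, add states with some successor in Z. Z1 = {s0, s1}; fixed.
Sat(EF (start & valid)) = {s0, s1}
Sat(AX (EF (start & valid))) = {s : every successor in {s0, s1}} = {s1}
A[start U AX (EF (start & valid))]: least fixpoint, start Z0 = Sat(AX (EF (start & valid))) = {s1}, add states in Sat(start) with every successor in Z. Already a fixed point.
Sat(A[start U AX (EF (start & valid))]) = {s1}
s1 ∈ Sat(A[start U AX (EF (start & valid))]) = {s1}, so the formula holds at s1.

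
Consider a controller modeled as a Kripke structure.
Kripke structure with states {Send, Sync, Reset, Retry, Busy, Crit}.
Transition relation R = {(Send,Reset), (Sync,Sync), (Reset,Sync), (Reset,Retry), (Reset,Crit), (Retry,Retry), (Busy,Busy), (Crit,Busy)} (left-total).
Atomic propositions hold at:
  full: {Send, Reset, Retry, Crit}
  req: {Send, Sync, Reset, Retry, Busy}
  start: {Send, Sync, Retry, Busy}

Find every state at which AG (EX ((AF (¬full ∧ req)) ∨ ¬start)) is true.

{Sync, Busy, Crit}

Sat(¬full) = {Sync, Busy}
Sat(¬full ∧ req) = {Sync, Busy}
AF (¬full ∧ req): least fixpoint, start Z0 = {Sync, Busy}, add states with every successor in Z. Z1 = {Sync, Busy, Crit}; fixed.
Sat(AF (¬full ∧ req)) = {Sync, Busy, Crit}
Sat(¬start) = {Reset, Crit}
Sat((AF (¬full ∧ req)) ∨ ¬start) = {Sync, Reset, Busy, Crit}
Sat(EX ((AF (¬full ∧ req)) ∨ ¬start)) = {s : some successor in {Sync, Reset, Busy, Crit}} = {Send, Sync, Reset, Busy, Crit}
AG (EX ((AF (¬full ∧ req)) ∨ ¬start)): greatest fixpoint, start Z0 = {Send, Sync, Reset, Busy, Crit}, keep only states in Sat with every successor in Z. Z1 = {Send, Sync, Busy, Crit}; Z2 = {Sync, Busy, Crit}; fixed.
Sat(AG (EX ((AF (¬full ∧ req)) ∨ ¬start))) = {Sync, Busy, Crit}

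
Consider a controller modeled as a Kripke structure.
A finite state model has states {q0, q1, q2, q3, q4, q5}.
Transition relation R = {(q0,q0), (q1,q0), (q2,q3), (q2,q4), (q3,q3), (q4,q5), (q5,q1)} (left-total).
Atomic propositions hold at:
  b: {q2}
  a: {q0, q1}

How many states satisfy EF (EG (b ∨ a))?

Sat(b ∨ a) = {q0, q1, q2}
EG (b ∨ a): greatest fixpoint, start Z0 = {q0, q1, q2}, keep only states in Sat with some successor in Z. Z1 = {q0, q1}; fixed.
Sat(EG (b ∨ a)) = {q0, q1}
EF (EG (b ∨ a)): least fixpoint, start Z0 = {q0, q1}, add states with some successor in Z. Z1 = {q0, q1, q5}; Z2 = {q0, q1, q4, q5}; Z3 = {q0, q1, q2, q4, q5}; fixed.
Sat(EF (EG (b ∨ a))) = {q0, q1, q2, q4, q5}
|Sat(EF (EG (b ∨ a)))| = |{q0, q1, q2, q4, q5}| = 5.

5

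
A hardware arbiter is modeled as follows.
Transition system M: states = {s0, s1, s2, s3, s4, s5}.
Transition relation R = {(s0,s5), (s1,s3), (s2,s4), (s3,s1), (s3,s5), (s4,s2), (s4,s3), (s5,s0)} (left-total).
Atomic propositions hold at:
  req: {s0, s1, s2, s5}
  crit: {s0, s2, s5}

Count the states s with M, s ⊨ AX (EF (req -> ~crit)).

3

Sat(~crit) = {s1, s3, s4}
Sat(req -> ~crit) = {s1, s3, s4}
EF (req -> ~crit): least fixpoint, start Z0 = {s1, s3, s4}, add states with some successor in Z. Z1 = {s1, s2, s3, s4}; fixed.
Sat(EF (req -> ~crit)) = {s1, s2, s3, s4}
Sat(AX (EF (req -> ~crit))) = {s : every successor in {s1, s2, s3, s4}} = {s1, s2, s4}
|Sat(AX (EF (req -> ~crit)))| = |{s1, s2, s4}| = 3.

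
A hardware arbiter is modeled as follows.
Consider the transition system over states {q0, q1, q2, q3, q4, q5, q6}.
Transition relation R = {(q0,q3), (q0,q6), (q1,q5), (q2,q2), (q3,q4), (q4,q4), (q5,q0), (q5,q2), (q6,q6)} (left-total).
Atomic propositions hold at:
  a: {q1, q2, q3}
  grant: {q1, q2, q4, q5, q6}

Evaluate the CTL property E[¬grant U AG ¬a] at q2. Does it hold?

No

Sat(¬grant) = {q0, q3}
Sat(¬a) = {q0, q4, q5, q6}
AG ¬a: greatest fixpoint, start Z0 = {q0, q4, q5, q6}, keep only states in Sat with every successor in Z. Z1 = {q4, q6}; fixed.
Sat(AG ¬a) = {q4, q6}
E[¬grant U AG ¬a]: least fixpoint, start Z0 = Sat(AG ¬a) = {q4, q6}, add states in Sat(¬grant) with some successor in Z. Z1 = {q0, q3, q4, q6}; fixed.
Sat(E[¬grant U AG ¬a]) = {q0, q3, q4, q6}
q2 ∉ Sat(E[¬grant U AG ¬a]) = {q0, q3, q4, q6}, so the formula does not hold at q2.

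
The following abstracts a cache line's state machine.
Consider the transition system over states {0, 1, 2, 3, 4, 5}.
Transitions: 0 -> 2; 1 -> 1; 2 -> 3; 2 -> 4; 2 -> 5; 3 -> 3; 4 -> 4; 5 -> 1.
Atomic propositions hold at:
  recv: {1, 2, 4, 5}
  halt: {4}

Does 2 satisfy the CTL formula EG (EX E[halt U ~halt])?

Sat(~halt) = {0, 1, 2, 3, 5}
E[halt U ~halt]: least fixpoint, start Z0 = Sat(~halt) = {0, 1, 2, 3, 5}, add states in Sat(halt) with some successor in Z. Already a fixed point.
Sat(E[halt U ~halt]) = {0, 1, 2, 3, 5}
Sat(EX E[halt U ~halt]) = {s : some successor in {0, 1, 2, 3, 5}} = {0, 1, 2, 3, 5}
EG (EX E[halt U ~halt]): greatest fixpoint, start Z0 = {0, 1, 2, 3, 5}, keep only states in Sat with some successor in Z. Already a fixed point.
Sat(EG (EX E[halt U ~halt])) = {0, 1, 2, 3, 5}
2 ∈ Sat(EG (EX E[halt U ~halt])) = {0, 1, 2, 3, 5}, so the formula holds at 2.

Yes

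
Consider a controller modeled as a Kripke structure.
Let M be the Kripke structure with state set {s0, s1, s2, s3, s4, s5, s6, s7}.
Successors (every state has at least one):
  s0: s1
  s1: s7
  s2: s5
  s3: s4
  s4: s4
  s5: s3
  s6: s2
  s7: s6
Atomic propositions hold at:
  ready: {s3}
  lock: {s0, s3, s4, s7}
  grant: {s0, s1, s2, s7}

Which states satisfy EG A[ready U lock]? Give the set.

A[ready U lock]: least fixpoint, start Z0 = Sat(lock) = {s0, s3, s4, s7}, add states in Sat(ready) with every successor in Z. Already a fixed point.
Sat(A[ready U lock]) = {s0, s3, s4, s7}
EG A[ready U lock]: greatest fixpoint, start Z0 = {s0, s3, s4, s7}, keep only states in Sat with some successor in Z. Z1 = {s3, s4}; fixed.
Sat(EG A[ready U lock]) = {s3, s4}

{s3, s4}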